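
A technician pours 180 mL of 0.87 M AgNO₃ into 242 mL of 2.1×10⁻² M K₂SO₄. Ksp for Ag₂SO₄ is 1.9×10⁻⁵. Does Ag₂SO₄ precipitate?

The combined volume is 422 mL.
[Ag⁺] = (0.87)(180)/422 = 0.37 M
[SO₄²⁻] = (2.1×10⁻²)(242)/422 = 1.2×10⁻² M
Q = [Ag⁺]^2[SO₄²⁻] = 1.7×10⁻³
Because Q > Ksp (1.7×10⁻³ vs 1.9×10⁻⁵), a precipitate of Ag₂SO₄ forms.

Yes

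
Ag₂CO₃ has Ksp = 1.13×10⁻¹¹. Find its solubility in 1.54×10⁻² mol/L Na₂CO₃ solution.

Ag₂CO₃(s) ⇌ 2 Ag⁺(aq) + CO₃²⁻(aq)
With CO₃²⁻ already at 1.54×10⁻² mol/L and s small, take [CO₃²⁻] ≈ 1.54×10⁻² mol/L and [Ag⁺] = 2s.
Ksp = [Ag⁺]^2[CO₃²⁻] = (2s)^2(1.54×10⁻²)
(2s)^2 = 1.13×10⁻¹¹ / (1.54×10⁻²) = 7.34×10⁻¹⁰
s = 1.35×10⁻⁵ mol/L

1.35×10⁻⁵ M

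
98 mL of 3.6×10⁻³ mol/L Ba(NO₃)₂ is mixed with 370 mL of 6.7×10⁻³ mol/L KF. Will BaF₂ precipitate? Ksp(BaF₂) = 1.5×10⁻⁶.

No

The combined volume is 468 mL.
[Ba²⁺] = (3.6×10⁻³)(98)/468 = 7.5×10⁻⁴ mol/L
[F⁻] = (6.7×10⁻³)(370)/468 = 5.3×10⁻³ mol/L
Q = [Ba²⁺][F⁻]^2 = 2.1×10⁻⁸
Since Q (2.1×10⁻⁸) is less than Ksp (1.5×10⁻⁶), no BaF₂ precipitates.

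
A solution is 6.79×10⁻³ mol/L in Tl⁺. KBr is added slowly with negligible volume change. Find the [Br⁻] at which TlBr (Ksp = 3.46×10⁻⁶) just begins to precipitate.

5.10×10⁻⁴ M

Precipitation of each salt begins when its ion product equals Ksp.
TlBr(s) ⇌ Tl⁺(aq) + Br⁻(aq)
Ksp = [Tl⁺][Br⁻] = [Br⁻](6.79×10⁻³)
[Br⁻] = 3.46×10⁻⁶ / (6.79×10⁻³) = 5.10×10⁻⁴
[Br⁻] = 5.10×10⁻⁴ mol/L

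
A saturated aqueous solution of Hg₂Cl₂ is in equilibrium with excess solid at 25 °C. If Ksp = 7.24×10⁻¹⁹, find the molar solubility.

Hg₂Cl₂(s) ⇌ Hg₂²⁺(aq) + 2 Cl⁻(aq)
Call the molar solubility s, so that [Hg₂²⁺] = s and [Cl⁻] = 2s.
Ksp = [Hg₂²⁺][Cl⁻]^2 = s · (2s)^2 = 4s^3
4s^3 = 7.24×10⁻¹⁹  ⇒  s^3 = 1.81×10⁻¹⁹
Taking the 3rd root, s = 5.66×10⁻⁷ M.

5.66×10⁻⁷ M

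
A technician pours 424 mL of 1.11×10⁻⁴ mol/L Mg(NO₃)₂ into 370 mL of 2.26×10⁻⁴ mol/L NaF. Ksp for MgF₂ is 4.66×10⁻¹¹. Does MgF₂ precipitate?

Total volume after mixing = 424 + 370 = 794 mL.
[Mg²⁺] = (1.11×10⁻⁴)(424)/794 = 5.93×10⁻⁵ mol/L
[F⁻] = (2.26×10⁻⁴)(370)/794 = 1.05×10⁻⁴ mol/L
Q = [Mg²⁺][F⁻]^2 = 6.57×10⁻¹³
Q < Ksp (6.57×10⁻¹³ vs 4.66×10⁻¹¹); the solution remains unsaturated and no precipitate forms.

No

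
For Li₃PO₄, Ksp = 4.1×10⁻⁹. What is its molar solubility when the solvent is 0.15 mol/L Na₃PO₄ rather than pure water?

1.0×10⁻³ M

Li₃PO₄(s) ⇌ 3 Li⁺(aq) + PO₄³⁻(aq)
The solution already contains PO₄³⁻ at 0.15 mol/L. Let s be the molar solubility of Li₃PO₄.
[PO₄³⁻] ≈ 0.15 mol/L (common ion dominates); [Li⁺] = 3s.
Ksp = [Li⁺]^3[PO₄³⁻] = (3s)^3(0.15)
(3s)^3 = 4.1×10⁻⁹ / (0.15) = 2.7×10⁻⁸
s = 1.0×10⁻³ mol/L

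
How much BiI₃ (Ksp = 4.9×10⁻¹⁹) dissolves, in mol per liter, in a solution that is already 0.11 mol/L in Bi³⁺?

BiI₃(s) ⇌ Bi³⁺(aq) + 3 I⁻(aq)
Let s be the solubility of BiI₃ here. The common ion gives [Bi³⁺] ≈ 0.11 mol/L, and [I⁻] = 3s.
Ksp = [Bi³⁺][I⁻]^3 = (0.11)(3s)^3
(3s)^3 = 4.9×10⁻¹⁹ / (0.11) = 4.5×10⁻¹⁸
s = 5.5×10⁻⁷ mol/L

5.5×10⁻⁷ M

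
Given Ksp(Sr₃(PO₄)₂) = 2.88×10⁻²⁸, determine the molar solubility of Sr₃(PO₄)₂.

Sr₃(PO₄)₂(s) ⇌ 3 Sr²⁺(aq) + 2 PO₄³⁻(aq)
With molar solubility s: [Sr²⁺] = 3s, [PO₄³⁻] = 2s.
Ksp = [Sr²⁺]^3[PO₄³⁻]^2 = (3s)^3 · (2s)^2 = 108s^5
108s^5 = 2.88×10⁻²⁸  ⇒  s^5 = 2.67×10⁻³⁰
s = (2.67×10⁻³⁰)^(1/5) = 1.22×10⁻⁶ mol/L

1.22×10⁻⁶ M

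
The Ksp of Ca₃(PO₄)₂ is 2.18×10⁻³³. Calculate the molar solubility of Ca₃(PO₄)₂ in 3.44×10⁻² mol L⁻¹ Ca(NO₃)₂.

3.66×10⁻¹⁵ M

Ca₃(PO₄)₂(s) ⇌ 3 Ca²⁺(aq) + 2 PO₄³⁻(aq)
Ca²⁺ is already present at 3.44×10⁻² mol L⁻¹. If s mol/L of Ca₃(PO₄)₂ dissolves, [PO₄³⁻] = 2s while [Ca²⁺] ≈ 3.44×10⁻² mol L⁻¹.
Ksp = [Ca²⁺]^3[PO₄³⁻]^2 = (3.44×10⁻²)^3(2s)^2
(2s)^2 = 2.18×10⁻³³ / (3.44×10⁻²)^3 = 5.36×10⁻²⁹
s = 3.66×10⁻¹⁵ mol L⁻¹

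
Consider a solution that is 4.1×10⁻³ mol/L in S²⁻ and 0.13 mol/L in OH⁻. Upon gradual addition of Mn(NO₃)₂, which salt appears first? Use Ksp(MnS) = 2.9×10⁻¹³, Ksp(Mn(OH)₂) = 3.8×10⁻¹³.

The threshold for precipitation is Q = Ksp.
For MnS: [Mn²⁺] = (Ksp/[S²⁻]) = 7.1×10⁻¹¹ mol/L
For Mn(OH)₂: [Mn²⁺] = (Ksp/[OH⁻]^2) = 2.2×10⁻¹¹ mol/L
The smaller threshold [Mn²⁺] is reached first, so Mn(OH)₂ precipitates first.

Mn(OH)₂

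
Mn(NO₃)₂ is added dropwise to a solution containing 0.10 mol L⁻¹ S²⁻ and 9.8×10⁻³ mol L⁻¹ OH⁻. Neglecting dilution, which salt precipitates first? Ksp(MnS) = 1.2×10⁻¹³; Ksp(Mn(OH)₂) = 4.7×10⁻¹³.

MnS

Each salt precipitates once Q = Ksp for that salt.
For MnS: [Mn²⁺] = (Ksp/[S²⁻]) = 1.2×10⁻¹² mol L⁻¹
For Mn(OH)₂: [Mn²⁺] = (Ksp/[OH⁻]^2) = 4.9×10⁻⁹ mol L⁻¹
The smaller threshold [Mn²⁺] is reached first, so MnS precipitates first.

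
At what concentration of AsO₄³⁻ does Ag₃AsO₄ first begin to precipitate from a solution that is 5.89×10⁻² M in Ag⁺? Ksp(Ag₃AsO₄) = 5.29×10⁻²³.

2.59×10⁻¹⁹ M

Each salt precipitates once Q = Ksp for that salt.
Ag₃AsO₄(s) ⇌ 3 Ag⁺(aq) + AsO₄³⁻(aq)
Ksp = [Ag⁺]^3[AsO₄³⁻] = [AsO₄³⁻](5.89×10⁻²)^3
[AsO₄³⁻] = 5.29×10⁻²³ / (5.89×10⁻²)^3 = 2.59×10⁻¹⁹
[AsO₄³⁻] = 2.59×10⁻¹⁹ M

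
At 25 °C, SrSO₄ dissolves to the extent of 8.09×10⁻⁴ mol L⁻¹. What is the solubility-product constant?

SrSO₄(s) ⇌ Sr²⁺(aq) + SO₄²⁻(aq)
Call the molar solubility s, so that [Sr²⁺] = s and [SO₄²⁻] = s.
Ksp = [Sr²⁺][SO₄²⁻] = s · s = s^2
Ksp = (8.09×10⁻⁴)^2 = 6.54×10⁻⁷

Ksp = 6.54×10⁻⁷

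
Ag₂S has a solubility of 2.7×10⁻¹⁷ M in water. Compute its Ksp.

Ag₂S(s) ⇌ 2 Ag⁺(aq) + S²⁻(aq)
If s mol/L of Ag₂S dissolves, [Ag⁺] = 2s and [S²⁻] = s.
Ksp = [Ag⁺]^2[S²⁻] = (2s)^2 · s = 4s^3
Ksp = 4 × (2.7×10⁻¹⁷)^3 = 7.9×10⁻⁵⁰

Ksp = 7.9×10⁻⁵⁰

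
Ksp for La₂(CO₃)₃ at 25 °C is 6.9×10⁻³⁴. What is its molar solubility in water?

9.1×10⁻⁸ M

La₂(CO₃)₃(s) ⇌ 2 La³⁺(aq) + 3 CO₃²⁻(aq)
For each mole of La₂(CO₃)₃ that dissolves per liter, [La³⁺] = 2s and [CO₃²⁻] = 3s; let s denote this solubility.
Ksp = [La³⁺]^2[CO₃²⁻]^3 = (2s)^2 · (3s)^3 = 108s^5
108s^5 = 6.9×10⁻³⁴  ⇒  s^5 = 6.4×10⁻³⁶
s = 9.1×10⁻⁸ mol L⁻¹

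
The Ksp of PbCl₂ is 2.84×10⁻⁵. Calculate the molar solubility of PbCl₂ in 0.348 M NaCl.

PbCl₂(s) ⇌ Pb²⁺(aq) + 2 Cl⁻(aq)
The solution already contains Cl⁻ at 0.348 M. Let s be the molar solubility of PbCl₂.
[Cl⁻] ≈ 0.348 M (common ion dominates); [Pb²⁺] = s.
Ksp = [Pb²⁺][Cl⁻]^2 = s(0.348)^2
s = 2.84×10⁻⁵ / (0.348)^2 = 2.35×10⁻⁴
s = 2.35×10⁻⁴ M

2.35×10⁻⁴ M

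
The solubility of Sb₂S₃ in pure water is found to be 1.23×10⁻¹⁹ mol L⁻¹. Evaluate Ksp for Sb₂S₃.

Ksp = 3.04×10⁻⁹³

Sb₂S₃(s) ⇌ 2 Sb³⁺(aq) + 3 S²⁻(aq)
If s mol/L of Sb₂S₃ dissolves, [Sb³⁺] = 2s and [S²⁻] = 3s.
Ksp = [Sb³⁺]^2[S²⁻]^3 = (2s)^2 · (3s)^3 = 108s^5
Ksp = 108 × (1.23×10⁻¹⁹)^5 = 3.04×10⁻⁹³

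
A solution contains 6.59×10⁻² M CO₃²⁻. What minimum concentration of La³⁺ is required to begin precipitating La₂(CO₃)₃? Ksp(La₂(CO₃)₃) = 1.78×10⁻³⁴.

The threshold for precipitation is Q = Ksp.
La₂(CO₃)₃(s) ⇌ 2 La³⁺(aq) + 3 CO₃²⁻(aq)
Ksp = [La³⁺]^2[CO₃²⁻]^3 = [La³⁺]^2(6.59×10⁻²)^3
[La³⁺]^2 = 1.78×10⁻³⁴ / (6.59×10⁻²)^3 = 6.22×10⁻³¹
[La³⁺] = 7.89×10⁻¹⁶ M

7.89×10⁻¹⁶ M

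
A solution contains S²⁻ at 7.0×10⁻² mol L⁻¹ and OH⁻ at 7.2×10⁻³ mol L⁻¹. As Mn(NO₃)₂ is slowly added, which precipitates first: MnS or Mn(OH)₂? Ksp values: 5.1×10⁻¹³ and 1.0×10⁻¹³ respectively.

MnS

Each salt precipitates once Q = Ksp for that salt.
For MnS: [Mn²⁺] = (Ksp/[S²⁻]) = 7.3×10⁻¹² mol L⁻¹
For Mn(OH)₂: [Mn²⁺] = (Ksp/[OH⁻]^2) = 1.9×10⁻⁹ mol L⁻¹
MnS requires the lower [Mn²⁺], so it precipitates first.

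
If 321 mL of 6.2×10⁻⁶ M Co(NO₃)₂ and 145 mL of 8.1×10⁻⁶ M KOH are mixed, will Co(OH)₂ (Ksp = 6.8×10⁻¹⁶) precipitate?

After mixing, V = 321 mL + 145 mL = 466 mL.
[Co²⁺] = (6.2×10⁻⁶)(321)/466 = 4.3×10⁻⁶ M
[OH⁻] = (8.1×10⁻⁶)(145)/466 = 2.5×10⁻⁶ M
Q = [Co²⁺][OH⁻]^2 = 2.7×10⁻¹⁷
Q < Ksp (2.7×10⁻¹⁷ vs 6.8×10⁻¹⁶); the solution remains unsaturated and no precipitate forms.

No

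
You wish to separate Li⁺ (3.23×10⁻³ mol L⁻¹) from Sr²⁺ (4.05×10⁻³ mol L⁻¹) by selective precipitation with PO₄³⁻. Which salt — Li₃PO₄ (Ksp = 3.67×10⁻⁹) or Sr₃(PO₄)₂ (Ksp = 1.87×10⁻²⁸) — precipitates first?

The threshold for precipitation is Q = Ksp.
For Li₃PO₄: [PO₄³⁻] = (Ksp/[Li⁺]^3) = 0.109 mol L⁻¹
For Sr₃(PO₄)₂: [PO₄³⁻] = (Ksp/[Sr²⁺]^3)^(1/2) = 5.31×10⁻¹¹ mol L⁻¹
Since Sr₃(PO₄)₂ needs less PO₄³⁻ to reach saturation, it precipitates first.

Sr₃(PO₄)₂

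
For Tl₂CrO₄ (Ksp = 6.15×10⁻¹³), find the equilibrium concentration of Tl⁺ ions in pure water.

1.07×10⁻⁴ M

Tl₂CrO₄(s) ⇌ 2 Tl⁺(aq) + CrO₄²⁻(aq)
For each mole of Tl₂CrO₄ that dissolves per liter, [Tl⁺] = 2s and [CrO₄²⁻] = s; let s denote this solubility.
Ksp = [Tl⁺]^2[CrO₄²⁻] = (2s)^2 · s = 4s^3 = 6.15×10⁻¹³
s = 5.36×10⁻⁵ mol L⁻¹
[Tl⁺] = 2s = 1.07×10⁻⁴ mol L⁻¹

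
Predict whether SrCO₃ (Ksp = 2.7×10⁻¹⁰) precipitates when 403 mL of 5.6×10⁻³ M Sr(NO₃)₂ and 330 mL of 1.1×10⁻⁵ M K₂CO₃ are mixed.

The combined volume is 733 mL.
[Sr²⁺] = (5.6×10⁻³)(403)/733 = 3.1×10⁻³ M
[CO₃²⁻] = (1.1×10⁻⁵)(330)/733 = 5.0×10⁻⁶ M
Q = [Sr²⁺][CO₃²⁻] = 1.5×10⁻⁸
Because Q > Ksp (1.5×10⁻⁸ vs 2.7×10⁻¹⁰), a precipitate of SrCO₃ forms.

Yes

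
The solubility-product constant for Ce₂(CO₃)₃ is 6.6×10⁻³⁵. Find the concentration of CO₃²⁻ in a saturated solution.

Ce₂(CO₃)₃(s) ⇌ 2 Ce³⁺(aq) + 3 CO₃²⁻(aq)
Let s be the molar solubility. Then [Ce³⁺] = 2s and [CO₃²⁻] = 3s.
Ksp = [Ce³⁺]^2[CO₃²⁻]^3 = (2s)^2 · (3s)^3 = 108s^5 = 6.6×10⁻³⁵
s = 5.7×10⁻⁸ M
[CO₃²⁻] = 3s = 1.7×10⁻⁷ M

1.7×10⁻⁷ M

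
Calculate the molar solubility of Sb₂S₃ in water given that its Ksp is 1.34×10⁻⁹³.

1.04×10⁻¹⁹ M

Sb₂S₃(s) ⇌ 2 Sb³⁺(aq) + 3 S²⁻(aq)
Let s be the molar solubility. Then [Sb³⁺] = 2s and [S²⁻] = 3s.
Ksp = [Sb³⁺]^2[S²⁻]^3 = (2s)^2 · (3s)^3 = 108s^5
108s^5 = 1.34×10⁻⁹³  ⇒  s^5 = 1.24×10⁻⁹⁵
s = (1.24×10⁻⁹⁵)^(1/5) = 1.04×10⁻¹⁹ mol/L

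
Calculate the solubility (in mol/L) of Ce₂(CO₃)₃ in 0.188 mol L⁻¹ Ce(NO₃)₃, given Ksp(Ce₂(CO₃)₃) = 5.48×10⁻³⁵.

Ce₂(CO₃)₃(s) ⇌ 2 Ce³⁺(aq) + 3 CO₃²⁻(aq)
Ce³⁺ is already present at 0.188 mol L⁻¹. If s mol/L of Ce₂(CO₃)₃ dissolves, [CO₃²⁻] = 3s while [Ce³⁺] ≈ 0.188 mol L⁻¹.
Ksp = [Ce³⁺]^2[CO₃²⁻]^3 = (0.188)^2(3s)^3
(3s)^3 = 5.48×10⁻³⁵ / (0.188)^2 = 1.55×10⁻³³
s = 3.86×10⁻¹² mol L⁻¹

3.86×10⁻¹² M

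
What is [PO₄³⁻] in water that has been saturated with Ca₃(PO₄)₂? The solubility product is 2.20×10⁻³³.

Ca₃(PO₄)₂(s) ⇌ 3 Ca²⁺(aq) + 2 PO₄³⁻(aq)
Let s be the molar solubility. Then [Ca²⁺] = 3s and [PO₄³⁻] = 2s.
Ksp = [Ca²⁺]^3[PO₄³⁻]^2 = (3s)^3 · (2s)^2 = 108s^5 = 2.20×10⁻³³
s = 1.15×10⁻⁷ mol L⁻¹
[PO₄³⁻] = 2s = 2.31×10⁻⁷ mol L⁻¹

2.31×10⁻⁷ M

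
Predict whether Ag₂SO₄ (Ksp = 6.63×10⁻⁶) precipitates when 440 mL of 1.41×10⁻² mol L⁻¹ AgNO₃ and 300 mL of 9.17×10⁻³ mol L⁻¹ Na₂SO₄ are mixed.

After mixing, V = 440 mL + 300 mL = 740 mL.
[Ag⁺] = (1.41×10⁻²)(440)/740 = 8.38×10⁻³ mol L⁻¹
[SO₄²⁻] = (9.17×10⁻³)(300)/740 = 3.72×10⁻³ mol L⁻¹
Q = [Ag⁺]^2[SO₄²⁻] = 2.61×10⁻⁷
Q = 2.61×10⁻⁷ < Ksp = 6.63×10⁻⁶, so the solution is unsaturated and no precipitate forms.

No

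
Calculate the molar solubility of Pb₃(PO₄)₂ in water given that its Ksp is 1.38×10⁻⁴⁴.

6.63×10⁻¹⁰ M

Pb₃(PO₄)₂(s) ⇌ 3 Pb²⁺(aq) + 2 PO₄³⁻(aq)
With molar solubility s: [Pb²⁺] = 3s, [PO₄³⁻] = 2s.
Ksp = [Pb²⁺]^3[PO₄³⁻]^2 = (3s)^3 · (2s)^2 = 108s^5
108s^5 = 1.38×10⁻⁴⁴  ⇒  s^5 = 1.28×10⁻⁴⁶
s = (1.28×10⁻⁴⁶)^(1/5) = 6.63×10⁻¹⁰ M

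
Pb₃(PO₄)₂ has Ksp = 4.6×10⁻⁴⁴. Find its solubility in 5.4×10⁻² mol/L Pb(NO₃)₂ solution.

Pb₃(PO₄)₂(s) ⇌ 3 Pb²⁺(aq) + 2 PO₄³⁻(aq)
With Pb²⁺ already at 5.4×10⁻² mol/L and s small, take [Pb²⁺] ≈ 5.4×10⁻² mol/L and [PO₄³⁻] = 2s.
Ksp = [Pb²⁺]^3[PO₄³⁻]^2 = (5.4×10⁻²)^3(2s)^2
(2s)^2 = 4.6×10⁻⁴⁴ / (5.4×10⁻²)^3 = 2.9×10⁻⁴⁰
s = 8.5×10⁻²¹ mol/L

8.5×10⁻²¹ M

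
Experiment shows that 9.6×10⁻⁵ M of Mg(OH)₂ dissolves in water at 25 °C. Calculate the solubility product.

Ksp = 3.5×10⁻¹²

Mg(OH)₂(s) ⇌ Mg²⁺(aq) + 2 OH⁻(aq)
For each mole of Mg(OH)₂ that dissolves per liter, [Mg²⁺] = s and [OH⁻] = 2s; let s denote this solubility.
Ksp = [Mg²⁺][OH⁻]^2 = s · (2s)^2 = 4s^3
Ksp = 4 × (9.6×10⁻⁵)^3 = 3.5×10⁻¹²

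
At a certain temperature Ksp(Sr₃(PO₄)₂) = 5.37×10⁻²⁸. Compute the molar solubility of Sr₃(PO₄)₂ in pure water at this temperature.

Sr₃(PO₄)₂(s) ⇌ 3 Sr²⁺(aq) + 2 PO₄³⁻(aq)
Let s be the molar solubility. Then [Sr²⁺] = 3s and [PO₄³⁻] = 2s.
Ksp = [Sr²⁺]^3[PO₄³⁻]^2 = (3s)^3 · (2s)^2 = 108s^5
108s^5 = 5.37×10⁻²⁸  ⇒  s^5 = 4.97×10⁻³⁰
Taking the 5th root, s = 1.38×10⁻⁶ mol L⁻¹.

1.38×10⁻⁶ M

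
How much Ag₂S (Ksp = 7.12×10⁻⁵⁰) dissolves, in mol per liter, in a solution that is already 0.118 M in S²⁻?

3.88×10⁻²⁵ M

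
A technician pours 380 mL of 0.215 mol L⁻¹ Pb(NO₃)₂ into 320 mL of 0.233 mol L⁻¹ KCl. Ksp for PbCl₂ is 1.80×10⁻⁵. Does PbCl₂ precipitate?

After mixing, V = 380 mL + 320 mL = 700 mL.
[Pb²⁺] = (0.215)(380)/700 = 0.117 mol L⁻¹
[Cl⁻] = (0.233)(320)/700 = 0.107 mol L⁻¹
Q = [Pb²⁺][Cl⁻]^2 = 1.32×10⁻³
Because Q > Ksp (1.32×10⁻³ vs 1.80×10⁻⁵), a precipitate of PbCl₂ forms.

Yes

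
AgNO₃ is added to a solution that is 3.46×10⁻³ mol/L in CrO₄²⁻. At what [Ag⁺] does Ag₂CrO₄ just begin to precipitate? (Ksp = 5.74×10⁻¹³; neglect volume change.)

Precipitation begins when Q = Ksp.
Ag₂CrO₄(s) ⇌ 2 Ag⁺(aq) + CrO₄²⁻(aq)
Ksp = [Ag⁺]^2[CrO₄²⁻] = [Ag⁺]^2(3.46×10⁻³)
[Ag⁺]^2 = 5.74×10⁻¹³ / (3.46×10⁻³) = 1.66×10⁻¹⁰
[Ag⁺] = 1.29×10⁻⁵ mol/L

1.29×10⁻⁵ M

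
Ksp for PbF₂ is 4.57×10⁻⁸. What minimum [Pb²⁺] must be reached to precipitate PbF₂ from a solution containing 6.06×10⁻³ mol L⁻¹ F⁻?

Each salt precipitates once Q = Ksp for that salt.
PbF₂(s) ⇌ Pb²⁺(aq) + 2 F⁻(aq)
Ksp = [Pb²⁺][F⁻]^2 = [Pb²⁺](6.06×10⁻³)^2
[Pb²⁺] = 4.57×10⁻⁸ / (6.06×10⁻³)^2 = 1.24×10⁻³
[Pb²⁺] = 1.24×10⁻³ mol L⁻¹

1.24×10⁻³ M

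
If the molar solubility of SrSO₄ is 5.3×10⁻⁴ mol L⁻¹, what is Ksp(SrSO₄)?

Ksp = 2.8×10⁻⁷

SrSO₄(s) ⇌ Sr²⁺(aq) + SO₄²⁻(aq)
Call the molar solubility s, so that [Sr²⁺] = s and [SO₄²⁻] = s.
Ksp = [Sr²⁺][SO₄²⁻] = s · s = s^2
Ksp = (5.3×10⁻⁴)^2 = 2.8×10⁻⁷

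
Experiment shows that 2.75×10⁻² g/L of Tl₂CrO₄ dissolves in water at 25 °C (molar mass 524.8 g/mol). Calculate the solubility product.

Convert to molarity: s = 2.75×10⁻² / 524.8 = 5.2401×10⁻⁵ mol/L
Tl₂CrO₄(s) ⇌ 2 Tl⁺(aq) + CrO₄²⁻(aq)
Call the molar solubility s, so that [Tl⁺] = 2s and [CrO₄²⁻] = s.
Ksp = [Tl⁺]^2[CrO₄²⁻] = (2s)^2 · s = 4s^3
Ksp = 4 × (5.2401×10⁻⁵)^3 = 5.76×10⁻¹³

Ksp = 5.76×10⁻¹³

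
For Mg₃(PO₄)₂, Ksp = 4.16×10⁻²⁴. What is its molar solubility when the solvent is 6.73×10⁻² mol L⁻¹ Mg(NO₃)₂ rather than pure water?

Mg₃(PO₄)₂(s) ⇌ 3 Mg²⁺(aq) + 2 PO₄³⁻(aq)
Mg²⁺ is already present at 6.73×10⁻² mol L⁻¹. If s mol/L of Mg₃(PO₄)₂ dissolves, [PO₄³⁻] = 2s while [Mg²⁺] ≈ 6.73×10⁻² mol L⁻¹.
Ksp = [Mg²⁺]^3[PO₄³⁻]^2 = (6.73×10⁻²)^3(2s)^2
(2s)^2 = 4.16×10⁻²⁴ / (6.73×10⁻²)^3 = 1.36×10⁻²⁰
s = 5.84×10⁻¹¹ mol L⁻¹

5.84×10⁻¹¹ M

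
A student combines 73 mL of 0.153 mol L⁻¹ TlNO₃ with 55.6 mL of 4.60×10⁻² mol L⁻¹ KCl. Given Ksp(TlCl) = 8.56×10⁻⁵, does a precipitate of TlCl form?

Yes

The combined volume is 128.6 mL.
[Tl⁺] = (0.153)(73)/128.6 = 8.69×10⁻² mol L⁻¹
[Cl⁻] = (4.60×10⁻²)(55.6)/128.6 = 1.99×10⁻² mol L⁻¹
Q = [Tl⁺][Cl⁻] = 1.73×10⁻³
Since Q (1.73×10⁻³) exceeds Ksp (8.56×10⁻⁵), TlCl will precipitate.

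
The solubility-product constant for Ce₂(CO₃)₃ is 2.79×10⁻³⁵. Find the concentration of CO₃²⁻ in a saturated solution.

1.44×10⁻⁷ M

Ce₂(CO₃)₃(s) ⇌ 2 Ce³⁺(aq) + 3 CO₃²⁻(aq)
Let s be the molar solubility. Then [Ce³⁺] = 2s and [CO₃²⁻] = 3s.
Ksp = [Ce³⁺]^2[CO₃²⁻]^3 = (2s)^2 · (3s)^3 = 108s^5 = 2.79×10⁻³⁵
s = 4.81×10⁻⁸ M
[CO₃²⁻] = 3s = 1.44×10⁻⁷ M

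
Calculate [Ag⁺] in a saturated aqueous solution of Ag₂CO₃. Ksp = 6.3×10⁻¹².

Ag₂CO₃(s) ⇌ 2 Ag⁺(aq) + CO₃²⁻(aq)
If s mol/L of Ag₂CO₃ dissolves, [Ag⁺] = 2s and [CO₃²⁻] = s.
Ksp = [Ag⁺]^2[CO₃²⁻] = (2s)^2 · s = 4s^3 = 6.3×10⁻¹²
s = 1.2×10⁻⁴ mol L⁻¹
[Ag⁺] = 2s = 2.3×10⁻⁴ mol L⁻¹

2.3×10⁻⁴ M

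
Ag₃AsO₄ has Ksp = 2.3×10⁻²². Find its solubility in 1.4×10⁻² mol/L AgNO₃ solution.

Ag₃AsO₄(s) ⇌ 3 Ag⁺(aq) + AsO₄³⁻(aq)
The solution already contains Ag⁺ at 1.4×10⁻² mol/L. Let s be the molar solubility of Ag₃AsO₄.
[Ag⁺] ≈ 1.4×10⁻² mol/L (common ion dominates); [AsO₄³⁻] = s.
Ksp = [Ag⁺]^3[AsO₄³⁻] = (1.4×10⁻²)^3s
s = 2.3×10⁻²² / (1.4×10⁻²)^3 = 8.4×10⁻¹⁷
s = 8.4×10⁻¹⁷ mol/L

8.4×10⁻¹⁷ M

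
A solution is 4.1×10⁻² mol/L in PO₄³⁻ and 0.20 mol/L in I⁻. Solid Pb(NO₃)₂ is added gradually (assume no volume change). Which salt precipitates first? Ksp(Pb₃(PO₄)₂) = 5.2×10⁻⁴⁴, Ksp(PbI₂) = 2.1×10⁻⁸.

Pb₃(PO₄)₂

A salt starts to precipitate once the ion product Q reaches its Ksp.
For Pb₃(PO₄)₂: [Pb²⁺] = (Ksp/[PO₄³⁻]^2)^(1/3) = 3.1×10⁻¹⁴ mol/L
For PbI₂: [Pb²⁺] = (Ksp/[I⁻]^2) = 5.3×10⁻⁷ mol/L
Pb₃(PO₄)₂ requires the lower [Pb²⁺], so it precipitates first.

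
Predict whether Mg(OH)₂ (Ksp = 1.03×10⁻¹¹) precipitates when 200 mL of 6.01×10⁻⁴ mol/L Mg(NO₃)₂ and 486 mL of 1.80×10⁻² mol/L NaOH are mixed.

After mixing, V = 200 mL + 486 mL = 686 mL.
[Mg²⁺] = (6.01×10⁻⁴)(200)/686 = 1.75×10⁻⁴ mol/L
[OH⁻] = (1.80×10⁻²)(486)/686 = 1.28×10⁻² mol/L
Q = [Mg²⁺][OH⁻]^2 = 2.85×10⁻⁸
Q = 2.85×10⁻⁸ > Ksp = 1.03×10⁻¹¹, so the solution is supersaturated and Mg(OH)₂ precipitates.

Yes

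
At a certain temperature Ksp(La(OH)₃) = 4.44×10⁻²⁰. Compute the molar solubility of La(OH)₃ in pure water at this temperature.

6.37×10⁻⁶ M

La(OH)₃(s) ⇌ La³⁺(aq) + 3 OH⁻(aq)
If s mol/L of La(OH)₃ dissolves, [La³⁺] = s and [OH⁻] = 3s.
Ksp = [La³⁺][OH⁻]^3 = s · (3s)^3 = 27s^4
27s^4 = 4.44×10⁻²⁰  ⇒  s^4 = 1.64×10⁻²¹
Taking the 4th root, s = 6.37×10⁻⁶ mol L⁻¹.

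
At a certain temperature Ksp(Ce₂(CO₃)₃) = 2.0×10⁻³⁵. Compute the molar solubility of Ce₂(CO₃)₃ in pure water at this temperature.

4.5×10⁻⁸ M

Ce₂(CO₃)₃(s) ⇌ 2 Ce³⁺(aq) + 3 CO₃²⁻(aq)
For each mole of Ce₂(CO₃)₃ that dissolves per liter, [Ce³⁺] = 2s and [CO₃²⁻] = 3s; let s denote this solubility.
Ksp = [Ce³⁺]^2[CO₃²⁻]^3 = (2s)^2 · (3s)^3 = 108s^5
108s^5 = 2.0×10⁻³⁵  ⇒  s^5 = 1.9×10⁻³⁷
Taking the 5th root, s = 4.5×10⁻⁸ mol L⁻¹.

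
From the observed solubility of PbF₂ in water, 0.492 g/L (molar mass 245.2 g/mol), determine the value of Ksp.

Convert to molarity: s = 0.492 / 245.2 = 2.0065×10⁻³ mol/L
PbF₂(s) ⇌ Pb²⁺(aq) + 2 F⁻(aq)
For each mole of PbF₂ that dissolves per liter, [Pb²⁺] = s and [F⁻] = 2s; let s denote this solubility.
Ksp = [Pb²⁺][F⁻]^2 = s · (2s)^2 = 4s^3
Ksp = 4 × (2.0065×10⁻³)^3 = 3.23×10⁻⁸

Ksp = 3.23×10⁻⁸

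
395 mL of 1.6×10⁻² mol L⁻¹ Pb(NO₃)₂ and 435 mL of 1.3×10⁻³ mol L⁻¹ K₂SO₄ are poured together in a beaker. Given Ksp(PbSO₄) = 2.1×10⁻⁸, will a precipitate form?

Yes

After mixing, V = 395 mL + 435 mL = 830 mL.
[Pb²⁺] = (1.6×10⁻²)(395)/830 = 7.6×10⁻³ mol L⁻¹
[SO₄²⁻] = (1.3×10⁻³)(435)/830 = 6.8×10⁻⁴ mol L⁻¹
Q = [Pb²⁺][SO₄²⁻] = 5.2×10⁻⁶
Because Q > Ksp (5.2×10⁻⁶ vs 2.1×10⁻⁸), a precipitate of PbSO₄ forms.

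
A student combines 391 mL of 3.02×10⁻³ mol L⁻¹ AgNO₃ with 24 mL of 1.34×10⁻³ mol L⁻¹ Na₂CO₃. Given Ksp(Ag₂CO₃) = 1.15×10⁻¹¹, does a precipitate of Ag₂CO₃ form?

Total volume after mixing = 391 + 24 = 415 mL.
[Ag⁺] = (3.02×10⁻³)(391)/415 = 2.85×10⁻³ mol L⁻¹
[CO₃²⁻] = (1.34×10⁻³)(24)/415 = 7.75×10⁻⁵ mol L⁻¹
Q = [Ag⁺]^2[CO₃²⁻] = 6.27×10⁻¹⁰
Q = 6.27×10⁻¹⁰ > Ksp = 1.15×10⁻¹¹, so the solution is supersaturated and Ag₂CO₃ precipitates.

Yes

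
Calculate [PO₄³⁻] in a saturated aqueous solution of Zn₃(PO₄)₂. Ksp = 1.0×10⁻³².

Zn₃(PO₄)₂(s) ⇌ 3 Zn²⁺(aq) + 2 PO₄³⁻(aq)
For each mole of Zn₃(PO₄)₂ that dissolves per liter, [Zn²⁺] = 3s and [PO₄³⁻] = 2s; let s denote this solubility.
Ksp = [Zn²⁺]^3[PO₄³⁻]^2 = (3s)^3 · (2s)^2 = 108s^5 = 1.0×10⁻³²
s = 1.6×10⁻⁷ M
[PO₄³⁻] = 2s = 3.1×10⁻⁷ M

3.1×10⁻⁷ M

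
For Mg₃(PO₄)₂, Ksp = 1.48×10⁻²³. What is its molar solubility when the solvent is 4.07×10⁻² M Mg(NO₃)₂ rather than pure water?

Mg₃(PO₄)₂(s) ⇌ 3 Mg²⁺(aq) + 2 PO₄³⁻(aq)
The solution already contains Mg²⁺ at 4.07×10⁻² M. Let s be the molar solubility of Mg₃(PO₄)₂.
[Mg²⁺] ≈ 4.07×10⁻² M (common ion dominates); [PO₄³⁻] = 2s.
Ksp = [Mg²⁺]^3[PO₄³⁻]^2 = (4.07×10⁻²)^3(2s)^2
(2s)^2 = 1.48×10⁻²³ / (4.07×10⁻²)^3 = 2.20×10⁻¹⁹
s = 2.34×10⁻¹⁰ M

2.34×10⁻¹⁰ M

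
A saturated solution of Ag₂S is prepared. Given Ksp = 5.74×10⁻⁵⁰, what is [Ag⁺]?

4.86×10⁻¹⁷ M

Ag₂S(s) ⇌ 2 Ag⁺(aq) + S²⁻(aq)
Call the molar solubility s, so that [Ag⁺] = 2s and [S²⁻] = s.
Ksp = [Ag⁺]^2[S²⁻] = (2s)^2 · s = 4s^3 = 5.74×10⁻⁵⁰
s = 2.43×10⁻¹⁷ mol/L
[Ag⁺] = 2s = 4.86×10⁻¹⁷ mol/L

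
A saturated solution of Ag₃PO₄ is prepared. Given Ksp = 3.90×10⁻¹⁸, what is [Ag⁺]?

Ag₃PO₄(s) ⇌ 3 Ag⁺(aq) + PO₄³⁻(aq)
Call the molar solubility s, so that [Ag⁺] = 3s and [PO₄³⁻] = s.
Ksp = [Ag⁺]^3[PO₄³⁻] = (3s)^3 · s = 27s^4 = 3.90×10⁻¹⁸
s = 1.95×10⁻⁵ mol L⁻¹
[Ag⁺] = 3s = 5.85×10⁻⁵ mol L⁻¹

5.85×10⁻⁵ M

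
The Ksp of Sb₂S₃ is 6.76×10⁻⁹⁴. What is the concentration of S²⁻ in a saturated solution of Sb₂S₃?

Sb₂S₃(s) ⇌ 2 Sb³⁺(aq) + 3 S²⁻(aq)
Call the molar solubility s, so that [Sb³⁺] = 2s and [S²⁻] = 3s.
Ksp = [Sb³⁺]^2[S²⁻]^3 = (2s)^2 · (3s)^3 = 108s^5 = 6.76×10⁻⁹⁴
s = 9.11×10⁻²⁰ mol/L
[S²⁻] = 3s = 2.73×10⁻¹⁹ mol/L

2.73×10⁻¹⁹ M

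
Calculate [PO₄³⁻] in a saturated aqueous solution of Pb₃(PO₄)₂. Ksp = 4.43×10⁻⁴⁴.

Pb₃(PO₄)₂(s) ⇌ 3 Pb²⁺(aq) + 2 PO₄³⁻(aq)
Call the molar solubility s, so that [Pb²⁺] = 3s and [PO₄³⁻] = 2s.
Ksp = [Pb²⁺]^3[PO₄³⁻]^2 = (3s)^3 · (2s)^2 = 108s^5 = 4.43×10⁻⁴⁴
s = 8.37×10⁻¹⁰ M
[PO₄³⁻] = 2s = 1.67×10⁻⁹ M

1.67×10⁻⁹ M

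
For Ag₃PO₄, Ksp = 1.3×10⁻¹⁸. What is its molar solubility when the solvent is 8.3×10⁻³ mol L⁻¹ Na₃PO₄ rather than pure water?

1.8×10⁻⁶ M

Ag₃PO₄(s) ⇌ 3 Ag⁺(aq) + PO₄³⁻(aq)
With PO₄³⁻ already at 8.3×10⁻³ mol L⁻¹ and s small, take [PO₄³⁻] ≈ 8.3×10⁻³ mol L⁻¹ and [Ag⁺] = 3s.
Ksp = [Ag⁺]^3[PO₄³⁻] = (3s)^3(8.3×10⁻³)
(3s)^3 = 1.3×10⁻¹⁸ / (8.3×10⁻³) = 1.6×10⁻¹⁶
s = 1.8×10⁻⁶ mol L⁻¹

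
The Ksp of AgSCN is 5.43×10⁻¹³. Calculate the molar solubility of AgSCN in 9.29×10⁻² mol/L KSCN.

AgSCN(s) ⇌ Ag⁺(aq) + SCN⁻(aq)
The solution already contains SCN⁻ at 9.29×10⁻² mol/L. Let s be the molar solubility of AgSCN.
[SCN⁻] ≈ 9.29×10⁻² mol/L (common ion dominates); [Ag⁺] = s.
Ksp = [Ag⁺][SCN⁻] = s(9.29×10⁻²)
s = 5.43×10⁻¹³ / (9.29×10⁻²) = 5.84×10⁻¹²
s = 5.84×10⁻¹² mol/L

5.84×10⁻¹² M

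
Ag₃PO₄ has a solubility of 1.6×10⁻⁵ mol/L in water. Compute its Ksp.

Ksp = 1.8×10⁻¹⁸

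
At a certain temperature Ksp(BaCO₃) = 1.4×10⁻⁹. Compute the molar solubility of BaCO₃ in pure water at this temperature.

BaCO₃(s) ⇌ Ba²⁺(aq) + CO₃²⁻(aq)
If s mol/L of BaCO₃ dissolves, [Ba²⁺] = s and [CO₃²⁻] = s.
Ksp = [Ba²⁺][CO₃²⁻] = s · s = s^2
s^2 = 1.4×10⁻⁹
s = (1.4×10⁻⁹)^(1/2) = 3.7×10⁻⁵ mol L⁻¹

3.7×10⁻⁵ M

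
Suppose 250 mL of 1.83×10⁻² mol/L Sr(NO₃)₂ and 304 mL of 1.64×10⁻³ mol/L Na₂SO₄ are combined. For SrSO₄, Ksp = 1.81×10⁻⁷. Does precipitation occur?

Yes

The combined volume is 554 mL.
[Sr²⁺] = (1.83×10⁻²)(250)/554 = 8.26×10⁻³ mol/L
[SO₄²⁻] = (1.64×10⁻³)(304)/554 = 9.00×10⁻⁴ mol/L
Q = [Sr²⁺][SO₄²⁻] = 7.43×10⁻⁶
Since Q (7.43×10⁻⁶) exceeds Ksp (1.81×10⁻⁷), SrSO₄ will precipitate.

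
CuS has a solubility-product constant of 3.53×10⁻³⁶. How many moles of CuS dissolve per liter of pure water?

CuS(s) ⇌ Cu²⁺(aq) + S²⁻(aq)
Let s be the molar solubility. Then [Cu²⁺] = s and [S²⁻] = s.
Ksp = [Cu²⁺][S²⁻] = s · s = s^2
s^2 = 3.53×10⁻³⁶
s = 1.88×10⁻¹⁸ mol/L

1.88×10⁻¹⁸ M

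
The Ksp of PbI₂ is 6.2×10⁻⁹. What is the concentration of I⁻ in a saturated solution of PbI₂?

PbI₂(s) ⇌ Pb²⁺(aq) + 2 I⁻(aq)
Let s be the molar solubility. Then [Pb²⁺] = s and [I⁻] = 2s.
Ksp = [Pb²⁺][I⁻]^2 = s · (2s)^2 = 4s^3 = 6.2×10⁻⁹
s = 1.2×10⁻³ mol/L
[I⁻] = 2s = 2.3×10⁻³ mol/L

2.3×10⁻³ M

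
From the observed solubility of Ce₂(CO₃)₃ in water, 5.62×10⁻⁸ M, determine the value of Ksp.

Ksp = 6.05×10⁻³⁵

Ce₂(CO₃)₃(s) ⇌ 2 Ce³⁺(aq) + 3 CO₃²⁻(aq)
Call the molar solubility s, so that [Ce³⁺] = 2s and [CO₃²⁻] = 3s.
Ksp = [Ce³⁺]^2[CO₃²⁻]^3 = (2s)^2 · (3s)^3 = 108s^5
Ksp = 108 × (5.62×10⁻⁸)^5 = 6.05×10⁻³⁵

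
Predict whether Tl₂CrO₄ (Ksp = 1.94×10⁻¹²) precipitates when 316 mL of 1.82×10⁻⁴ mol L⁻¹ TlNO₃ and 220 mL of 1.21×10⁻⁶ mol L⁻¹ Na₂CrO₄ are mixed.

No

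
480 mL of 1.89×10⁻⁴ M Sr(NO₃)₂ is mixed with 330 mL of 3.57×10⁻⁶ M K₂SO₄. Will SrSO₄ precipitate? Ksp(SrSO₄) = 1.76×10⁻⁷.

After mixing, V = 480 mL + 330 mL = 810 mL.
[Sr²⁺] = (1.89×10⁻⁴)(480)/810 = 1.12×10⁻⁴ M
[SO₄²⁻] = (3.57×10⁻⁶)(330)/810 = 1.45×10⁻⁶ M
Q = [Sr²⁺][SO₄²⁻] = 1.63×10⁻¹⁰
Q = 1.63×10⁻¹⁰ < Ksp = 1.76×10⁻⁷, so the solution is unsaturated and no precipitate forms.

No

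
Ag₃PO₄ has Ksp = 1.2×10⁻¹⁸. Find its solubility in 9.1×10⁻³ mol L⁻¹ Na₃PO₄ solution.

1.7×10⁻⁶ M

Ag₃PO₄(s) ⇌ 3 Ag⁺(aq) + PO₄³⁻(aq)
With PO₄³⁻ already at 9.1×10⁻³ mol L⁻¹ and s small, take [PO₄³⁻] ≈ 9.1×10⁻³ mol L⁻¹ and [Ag⁺] = 3s.
Ksp = [Ag⁺]^3[PO₄³⁻] = (3s)^3(9.1×10⁻³)
(3s)^3 = 1.2×10⁻¹⁸ / (9.1×10⁻³) = 1.3×10⁻¹⁶
s = 1.7×10⁻⁶ mol L⁻¹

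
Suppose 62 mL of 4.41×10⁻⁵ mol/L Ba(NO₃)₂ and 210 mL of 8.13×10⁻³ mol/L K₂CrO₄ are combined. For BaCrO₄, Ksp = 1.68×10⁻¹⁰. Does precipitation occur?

Yes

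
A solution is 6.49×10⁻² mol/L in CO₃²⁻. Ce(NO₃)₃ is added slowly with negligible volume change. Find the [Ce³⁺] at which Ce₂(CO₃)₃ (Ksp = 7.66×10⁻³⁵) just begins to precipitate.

5.29×10⁻¹⁶ M

The threshold for precipitation is Q = Ksp.
Ce₂(CO₃)₃(s) ⇌ 2 Ce³⁺(aq) + 3 CO₃²⁻(aq)
Ksp = [Ce³⁺]^2[CO₃²⁻]^3 = [Ce³⁺]^2(6.49×10⁻²)^3
[Ce³⁺]^2 = 7.66×10⁻³⁵ / (6.49×10⁻²)^3 = 2.80×10⁻³¹
[Ce³⁺] = 5.29×10⁻¹⁶ mol/L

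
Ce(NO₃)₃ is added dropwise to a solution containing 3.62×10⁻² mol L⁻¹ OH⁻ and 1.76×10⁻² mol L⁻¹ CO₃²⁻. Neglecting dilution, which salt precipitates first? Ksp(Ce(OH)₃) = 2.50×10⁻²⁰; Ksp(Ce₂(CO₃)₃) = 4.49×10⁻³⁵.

Ce(OH)₃

Each salt precipitates once Q = Ksp for that salt.
For Ce(OH)₃: [Ce³⁺] = (Ksp/[OH⁻]^3) = 5.27×10⁻¹⁶ mol L⁻¹
For Ce₂(CO₃)₃: [Ce³⁺] = (Ksp/[CO₃²⁻]^3)^(1/2) = 2.87×10⁻¹⁵ mol L⁻¹
Ce(OH)₃ requires the lower [Ce³⁺], so it precipitates first.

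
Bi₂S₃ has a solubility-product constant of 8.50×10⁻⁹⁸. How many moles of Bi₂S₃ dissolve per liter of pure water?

1.51×10⁻²⁰ M

Bi₂S₃(s) ⇌ 2 Bi³⁺(aq) + 3 S²⁻(aq)
With molar solubility s: [Bi³⁺] = 2s, [S²⁻] = 3s.
Ksp = [Bi³⁺]^2[S²⁻]^3 = (2s)^2 · (3s)^3 = 108s^5
108s^5 = 8.50×10⁻⁹⁸  ⇒  s^5 = 7.87×10⁻¹⁰⁰
s = 1.51×10⁻²⁰ M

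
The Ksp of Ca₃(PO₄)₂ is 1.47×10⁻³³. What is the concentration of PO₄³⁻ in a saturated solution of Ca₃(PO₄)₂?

2.13×10⁻⁷ M

Ca₃(PO₄)₂(s) ⇌ 3 Ca²⁺(aq) + 2 PO₄³⁻(aq)
With molar solubility s: [Ca²⁺] = 3s, [PO₄³⁻] = 2s.
Ksp = [Ca²⁺]^3[PO₄³⁻]^2 = (3s)^3 · (2s)^2 = 108s^5 = 1.47×10⁻³³
s = 1.06×10⁻⁷ M
[PO₄³⁻] = 2s = 2.13×10⁻⁷ M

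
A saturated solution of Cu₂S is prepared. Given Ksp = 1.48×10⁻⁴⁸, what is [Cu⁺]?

Cu₂S(s) ⇌ 2 Cu⁺(aq) + S²⁻(aq)
Let s be the molar solubility. Then [Cu⁺] = 2s and [S²⁻] = s.
Ksp = [Cu⁺]^2[S²⁻] = (2s)^2 · s = 4s^3 = 1.48×10⁻⁴⁸
s = 7.18×10⁻¹⁷ mol L⁻¹
[Cu⁺] = 2s = 1.44×10⁻¹⁶ mol L⁻¹

1.44×10⁻¹⁶ M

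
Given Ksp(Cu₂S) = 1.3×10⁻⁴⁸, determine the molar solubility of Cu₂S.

6.9×10⁻¹⁷ M

Cu₂S(s) ⇌ 2 Cu⁺(aq) + S²⁻(aq)
Call the molar solubility s, so that [Cu⁺] = 2s and [S²⁻] = s.
Ksp = [Cu⁺]^2[S²⁻] = (2s)^2 · s = 4s^3
4s^3 = 1.3×10⁻⁴⁸  ⇒  s^3 = 3.3×10⁻⁴⁹
Taking the 3rd root, s = 6.9×10⁻¹⁷ M.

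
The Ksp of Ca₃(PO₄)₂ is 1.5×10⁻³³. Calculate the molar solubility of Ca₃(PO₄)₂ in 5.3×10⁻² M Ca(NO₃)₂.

Ca₃(PO₄)₂(s) ⇌ 3 Ca²⁺(aq) + 2 PO₄³⁻(aq)
Let s be the solubility of Ca₃(PO₄)₂ here. The common ion gives [Ca²⁺] ≈ 5.3×10⁻² M, and [PO₄³⁻] = 2s.
Ksp = [Ca²⁺]^3[PO₄³⁻]^2 = (5.3×10⁻²)^3(2s)^2
(2s)^2 = 1.5×10⁻³³ / (5.3×10⁻²)^3 = 1.0×10⁻²⁹
s = 1.6×10⁻¹⁵ M

1.6×10⁻¹⁵ M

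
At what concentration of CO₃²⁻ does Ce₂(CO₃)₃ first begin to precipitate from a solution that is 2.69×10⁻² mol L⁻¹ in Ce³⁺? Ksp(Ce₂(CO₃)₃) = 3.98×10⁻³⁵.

Precipitation of each salt begins when its ion product equals Ksp.
Ce₂(CO₃)₃(s) ⇌ 2 Ce³⁺(aq) + 3 CO₃²⁻(aq)
Ksp = [Ce³⁺]^2[CO₃²⁻]^3 = [CO₃²⁻]^3(2.69×10⁻²)^2
[CO₃²⁻]^3 = 3.98×10⁻³⁵ / (2.69×10⁻²)^2 = 5.50×10⁻³²
[CO₃²⁻] = 3.80×10⁻¹¹ mol L⁻¹

3.80×10⁻¹¹ M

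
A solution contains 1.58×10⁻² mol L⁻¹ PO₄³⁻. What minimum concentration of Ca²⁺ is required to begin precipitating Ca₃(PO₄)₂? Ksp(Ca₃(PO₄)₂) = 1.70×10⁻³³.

1.90×10⁻¹⁰ M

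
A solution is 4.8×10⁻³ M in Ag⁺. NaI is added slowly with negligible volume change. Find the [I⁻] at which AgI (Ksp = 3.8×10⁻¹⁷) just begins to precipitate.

Precipitation begins when Q = Ksp.
AgI(s) ⇌ Ag⁺(aq) + I⁻(aq)
Ksp = [Ag⁺][I⁻] = [I⁻](4.8×10⁻³)
[I⁻] = 3.8×10⁻¹⁷ / (4.8×10⁻³) = 7.9×10⁻¹⁵
[I⁻] = 7.9×10⁻¹⁵ M

7.9×10⁻¹⁵ M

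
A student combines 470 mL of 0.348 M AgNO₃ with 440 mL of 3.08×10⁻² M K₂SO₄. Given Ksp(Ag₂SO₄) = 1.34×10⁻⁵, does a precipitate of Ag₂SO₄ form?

Yes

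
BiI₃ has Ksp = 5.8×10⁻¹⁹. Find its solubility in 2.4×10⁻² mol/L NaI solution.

BiI₃(s) ⇌ Bi³⁺(aq) + 3 I⁻(aq)
I⁻ is already present at 2.4×10⁻² mol/L. If s mol/L of BiI₃ dissolves, [Bi³⁺] = s while [I⁻] ≈ 2.4×10⁻² mol/L.
Ksp = [Bi³⁺][I⁻]^3 = s(2.4×10⁻²)^3
s = 5.8×10⁻¹⁹ / (2.4×10⁻²)^3 = 4.2×10⁻¹⁴
s = 4.2×10⁻¹⁴ mol/L

4.2×10⁻¹⁴ M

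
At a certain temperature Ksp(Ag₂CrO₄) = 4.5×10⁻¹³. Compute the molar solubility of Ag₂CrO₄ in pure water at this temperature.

4.8×10⁻⁵ M

Ag₂CrO₄(s) ⇌ 2 Ag⁺(aq) + CrO₄²⁻(aq)
Let s be the molar solubility. Then [Ag⁺] = 2s and [CrO₄²⁻] = s.
Ksp = [Ag⁺]^2[CrO₄²⁻] = (2s)^2 · s = 4s^3
4s^3 = 4.5×10⁻¹³  ⇒  s^3 = 1.1×10⁻¹³
Taking the 3rd root, s = 4.8×10⁻⁵ mol/L.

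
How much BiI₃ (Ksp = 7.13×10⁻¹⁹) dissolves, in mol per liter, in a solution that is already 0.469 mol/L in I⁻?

BiI₃(s) ⇌ Bi³⁺(aq) + 3 I⁻(aq)
Let s be the solubility of BiI₃ here. The common ion gives [I⁻] ≈ 0.469 mol/L, and [Bi³⁺] = s.
Ksp = [Bi³⁺][I⁻]^3 = s(0.469)^3
s = 7.13×10⁻¹⁹ / (0.469)^3 = 6.91×10⁻¹⁸
s = 6.91×10⁻¹⁸ mol/L

6.91×10⁻¹⁸ M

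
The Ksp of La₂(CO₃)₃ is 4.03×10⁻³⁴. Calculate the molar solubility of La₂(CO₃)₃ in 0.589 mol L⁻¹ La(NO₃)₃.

3.50×10⁻¹² M

La₂(CO₃)₃(s) ⇌ 2 La³⁺(aq) + 3 CO₃²⁻(aq)
Let s be the solubility of La₂(CO₃)₃ here. The common ion gives [La³⁺] ≈ 0.589 mol L⁻¹, and [CO₃²⁻] = 3s.
Ksp = [La³⁺]^2[CO₃²⁻]^3 = (0.589)^2(3s)^3
(3s)^3 = 4.03×10⁻³⁴ / (0.589)^2 = 1.16×10⁻³³
s = 3.50×10⁻¹² mol L⁻¹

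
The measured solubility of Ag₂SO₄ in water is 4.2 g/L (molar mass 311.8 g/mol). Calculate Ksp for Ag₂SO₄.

Molar solubility s = (4.2 g/L) / (311.8 g/mol) = 1.347×10⁻² mol/L
Ag₂SO₄(s) ⇌ 2 Ag⁺(aq) + SO₄²⁻(aq)
Call the molar solubility s, so that [Ag⁺] = 2s and [SO₄²⁻] = s.
Ksp = [Ag⁺]^2[SO₄²⁻] = (2s)^2 · s = 4s^3
Ksp = 4 × (1.347×10⁻²)^3 = 9.8×10⁻⁶

Ksp = 9.8×10⁻⁶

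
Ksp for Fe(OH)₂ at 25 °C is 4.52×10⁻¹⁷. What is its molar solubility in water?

2.24×10⁻⁶ M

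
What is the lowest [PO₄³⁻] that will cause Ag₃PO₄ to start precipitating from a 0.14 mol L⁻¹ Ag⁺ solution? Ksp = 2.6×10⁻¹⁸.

Precipitation of each salt begins when its ion product equals Ksp.
Ag₃PO₄(s) ⇌ 3 Ag⁺(aq) + PO₄³⁻(aq)
Ksp = [Ag⁺]^3[PO₄³⁻] = [PO₄³⁻](0.14)^3
[PO₄³⁻] = 2.6×10⁻¹⁸ / (0.14)^3 = 9.5×10⁻¹⁶
[PO₄³⁻] = 9.5×10⁻¹⁶ mol L⁻¹

9.5×10⁻¹⁶ M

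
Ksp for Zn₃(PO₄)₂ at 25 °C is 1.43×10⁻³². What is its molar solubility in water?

1.68×10⁻⁷ M

Zn₃(PO₄)₂(s) ⇌ 3 Zn²⁺(aq) + 2 PO₄³⁻(aq)
With molar solubility s: [Zn²⁺] = 3s, [PO₄³⁻] = 2s.
Ksp = [Zn²⁺]^3[PO₄³⁻]^2 = (3s)^3 · (2s)^2 = 108s^5
108s^5 = 1.43×10⁻³²  ⇒  s^5 = 1.32×10⁻³⁴
Taking the 5th root, s = 1.68×10⁻⁷ mol/L.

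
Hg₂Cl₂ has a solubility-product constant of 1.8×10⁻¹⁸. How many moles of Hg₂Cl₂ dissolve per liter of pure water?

7.7×10⁻⁷ M

Hg₂Cl₂(s) ⇌ Hg₂²⁺(aq) + 2 Cl⁻(aq)
For each mole of Hg₂Cl₂ that dissolves per liter, [Hg₂²⁺] = s and [Cl⁻] = 2s; let s denote this solubility.
Ksp = [Hg₂²⁺][Cl⁻]^2 = s · (2s)^2 = 4s^3
4s^3 = 1.8×10⁻¹⁸  ⇒  s^3 = 4.5×10⁻¹⁹
Taking the 3rd root, s = 7.7×10⁻⁷ M.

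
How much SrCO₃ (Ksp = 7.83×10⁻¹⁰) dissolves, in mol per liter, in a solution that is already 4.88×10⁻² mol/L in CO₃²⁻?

SrCO₃(s) ⇌ Sr²⁺(aq) + CO₃²⁻(aq)
CO₃²⁻ is already present at 4.88×10⁻² mol/L. If s mol/L of SrCO₃ dissolves, [Sr²⁺] = s while [CO₃²⁻] ≈ 4.88×10⁻² mol/L.
Ksp = [Sr²⁺][CO₃²⁻] = s(4.88×10⁻²)
s = 7.83×10⁻¹⁰ / (4.88×10⁻²) = 1.60×10⁻⁸
s = 1.60×10⁻⁸ mol/L

1.60×10⁻⁸ M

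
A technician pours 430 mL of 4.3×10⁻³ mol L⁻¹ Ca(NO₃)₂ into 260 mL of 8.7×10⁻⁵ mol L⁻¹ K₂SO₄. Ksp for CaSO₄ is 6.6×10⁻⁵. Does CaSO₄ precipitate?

The combined volume is 690 mL.
[Ca²⁺] = (4.3×10⁻³)(430)/690 = 2.7×10⁻³ mol L⁻¹
[SO₄²⁻] = (8.7×10⁻⁵)(260)/690 = 3.3×10⁻⁵ mol L⁻¹
Q = [Ca²⁺][SO₄²⁻] = 8.8×10⁻⁸
Since Q (8.8×10⁻⁸) is less than Ksp (6.6×10⁻⁵), no CaSO₄ precipitates.

No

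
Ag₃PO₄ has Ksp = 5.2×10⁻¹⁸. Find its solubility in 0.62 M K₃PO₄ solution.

Ag₃PO₄(s) ⇌ 3 Ag⁺(aq) + PO₄³⁻(aq)
Let s be the solubility of Ag₃PO₄ here. The common ion gives [PO₄³⁻] ≈ 0.62 M, and [Ag⁺] = 3s.
Ksp = [Ag⁺]^3[PO₄³⁻] = (3s)^3(0.62)
(3s)^3 = 5.2×10⁻¹⁸ / (0.62) = 8.4×10⁻¹⁸
s = 6.8×10⁻⁷ M

6.8×10⁻⁷ M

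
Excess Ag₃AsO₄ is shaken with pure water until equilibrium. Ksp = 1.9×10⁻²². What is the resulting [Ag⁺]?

Ag₃AsO₄(s) ⇌ 3 Ag⁺(aq) + AsO₄³⁻(aq)
For each mole of Ag₃AsO₄ that dissolves per liter, [Ag⁺] = 3s and [AsO₄³⁻] = s; let s denote this solubility.
Ksp = [Ag⁺]^3[AsO₄³⁻] = (3s)^3 · s = 27s^4 = 1.9×10⁻²²
s = 1.6×10⁻⁶ mol L⁻¹
[Ag⁺] = 3s = 4.9×10⁻⁶ mol L⁻¹

4.9×10⁻⁶ M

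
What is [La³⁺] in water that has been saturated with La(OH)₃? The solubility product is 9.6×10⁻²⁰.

7.7×10⁻⁶ M

La(OH)₃(s) ⇌ La³⁺(aq) + 3 OH⁻(aq)
For each mole of La(OH)₃ that dissolves per liter, [La³⁺] = s and [OH⁻] = 3s; let s denote this solubility.
Ksp = [La³⁺][OH⁻]^3 = s · (3s)^3 = 27s^4 = 9.6×10⁻²⁰
s = 7.7×10⁻⁶ mol/L
[La³⁺] = s = 7.7×10⁻⁶ mol/L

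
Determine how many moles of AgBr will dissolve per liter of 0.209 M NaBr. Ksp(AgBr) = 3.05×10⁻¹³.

1.46×10⁻¹² M

AgBr(s) ⇌ Ag⁺(aq) + Br⁻(aq)
Br⁻ is already present at 0.209 M. If s mol/L of AgBr dissolves, [Ag⁺] = s while [Br⁻] ≈ 0.209 M.
Ksp = [Ag⁺][Br⁻] = s(0.209)
s = 3.05×10⁻¹³ / (0.209) = 1.46×10⁻¹²
s = 1.46×10⁻¹² M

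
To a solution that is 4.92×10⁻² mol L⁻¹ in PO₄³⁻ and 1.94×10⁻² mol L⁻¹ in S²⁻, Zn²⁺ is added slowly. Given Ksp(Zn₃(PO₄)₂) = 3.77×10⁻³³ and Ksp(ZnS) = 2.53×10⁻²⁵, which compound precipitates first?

ZnS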